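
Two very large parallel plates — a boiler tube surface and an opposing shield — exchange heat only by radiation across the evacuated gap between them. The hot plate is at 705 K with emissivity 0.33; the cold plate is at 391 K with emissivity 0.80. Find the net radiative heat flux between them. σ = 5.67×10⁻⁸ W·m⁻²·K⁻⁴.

q ≈ 3870 W/m²

For two infinite grey parallel plates, q = σ(T₁⁴ − T₂⁴)/(1/ε₁ + 1/ε₂ − 1).
T₁⁴ − T₂⁴ = 2.470×10¹¹ − 2.337×10¹⁰ = 2.237×10¹¹ K⁴.
1/ε₁ + 1/ε₂ − 1 = 3.030 + 1.250 − 1 = 3.280.
q = 5.67×10⁻⁸ × 2.237×10¹¹ / 3.280.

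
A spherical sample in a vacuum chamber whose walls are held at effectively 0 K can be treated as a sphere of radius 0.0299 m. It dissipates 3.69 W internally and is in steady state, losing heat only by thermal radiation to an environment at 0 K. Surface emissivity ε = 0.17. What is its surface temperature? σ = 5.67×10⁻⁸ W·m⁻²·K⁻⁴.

Steady state: internal power = radiated power, P = εσA T⁴.
Radiating area A = 4πr² = 0.01123 m².
T⁴ = P/(εσA) = 3.69/(0.17·5.67×10⁻⁸·0.01123) = 3.408×10¹⁰ K⁴.
T = (3.408×10¹⁰)^(1/4).

T ≈ 430 K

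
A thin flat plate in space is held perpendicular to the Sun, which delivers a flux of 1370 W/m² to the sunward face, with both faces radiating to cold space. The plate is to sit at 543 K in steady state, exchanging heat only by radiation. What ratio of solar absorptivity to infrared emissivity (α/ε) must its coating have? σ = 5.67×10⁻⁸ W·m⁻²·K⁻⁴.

α/ε ≈ 7.20

Balance: αS·A = εσ·2A·T⁴ ⇒ α/ε = 2σT⁴/S.
α/ε = 2·5.67×10⁻⁸·(543)⁴/1370 = 2·5.67×10⁻⁸·8.694×10¹⁰/1370.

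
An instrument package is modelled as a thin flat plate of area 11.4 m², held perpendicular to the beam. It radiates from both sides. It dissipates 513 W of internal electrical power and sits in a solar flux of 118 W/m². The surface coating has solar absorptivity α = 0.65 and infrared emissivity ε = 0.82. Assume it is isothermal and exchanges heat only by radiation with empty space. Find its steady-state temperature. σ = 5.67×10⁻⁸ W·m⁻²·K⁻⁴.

T ≈ 190 K

At steady state, absorbed solar power + internal power = radiated power.
Absorbed: α·S·A_cross = 0.65·118·11.40 = 874.4 W (cross-section A).
Total input = 874.4 + 513 = 1387 W.
Radiated: εσ·A_surf·T⁴ with A_surf = 2A = 22.80 m².
T⁴ = 1387/(0.82·5.67×10⁻⁸·22.80) = 1.309×10⁹ K⁴.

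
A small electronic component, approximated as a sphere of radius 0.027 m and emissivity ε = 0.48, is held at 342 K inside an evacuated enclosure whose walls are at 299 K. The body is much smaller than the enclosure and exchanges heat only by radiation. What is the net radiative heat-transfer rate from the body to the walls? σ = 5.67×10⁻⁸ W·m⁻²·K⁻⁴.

P_net ≈ 1.42 W

For a small grey body in a large enclosure: P_net = εσA(T_body⁴ − T_wall⁴).
A = 4πr² = 0.009161 m²; T_body⁴ − T_wall⁴ = 1.368×10¹⁰ − 7.993×10⁹ = 5.688×10⁹ K⁴.
|P_net| = 0.48·5.67×10⁻⁸·0.009161·5.688×10⁹.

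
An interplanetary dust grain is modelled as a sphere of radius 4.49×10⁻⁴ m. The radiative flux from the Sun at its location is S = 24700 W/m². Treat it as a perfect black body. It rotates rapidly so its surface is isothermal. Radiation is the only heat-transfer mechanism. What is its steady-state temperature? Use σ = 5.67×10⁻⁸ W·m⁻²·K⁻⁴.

At equilibrium, absorbed power = emitted power.
Absorbing cross-section = πr² = 6.333×10⁻⁷ m²; emitting surface = 4πr² = 2.533×10⁻⁶ m² (ratio 4).
S·A_cross = εσ·A_surf·T⁴  ⇒  T⁴ = S/(4σ).
T⁴ = 1.00·24700/(4·5.67×10⁻⁸) = 1.089×10¹¹ K⁴.
T = (1.089×10¹¹)^(1/4).

T ≈ 574 K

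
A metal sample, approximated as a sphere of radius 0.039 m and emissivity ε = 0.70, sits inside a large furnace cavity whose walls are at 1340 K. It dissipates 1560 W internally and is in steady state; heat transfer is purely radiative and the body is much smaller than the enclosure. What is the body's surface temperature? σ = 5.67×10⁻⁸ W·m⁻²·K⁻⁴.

For a small grey body in a large enclosure, net radiated power = εσA(T⁴ − T_w⁴).
Steady state: P = εσA(T⁴ − T_w⁴) with A = 4πr² = 0.01911 m².
T⁴ = P/(εσA) + T_w⁴ = 1560/(0.70·5.67×10⁻⁸·0.01911) + (1340)⁴
    = 2.056×10¹² + 3.224×10¹² = 5.281×10¹² K⁴.

T ≈ 1520 K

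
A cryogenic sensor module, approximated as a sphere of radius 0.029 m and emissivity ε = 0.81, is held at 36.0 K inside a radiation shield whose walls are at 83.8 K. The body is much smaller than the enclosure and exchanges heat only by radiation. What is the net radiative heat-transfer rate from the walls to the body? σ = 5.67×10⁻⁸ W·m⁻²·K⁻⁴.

P_net ≈ 0.0231 W

For a small grey body in a large enclosure: P_net = εσA(T_body⁴ − T_wall⁴).
A = 4πr² = 0.01057 m²; T_body⁴ − T_wall⁴ = 1.680×10⁶ − 4.931×10⁷ = -4.764×10⁷ K⁴.
|P_net| = 0.81·5.67×10⁻⁸·0.01057·4.764×10⁷.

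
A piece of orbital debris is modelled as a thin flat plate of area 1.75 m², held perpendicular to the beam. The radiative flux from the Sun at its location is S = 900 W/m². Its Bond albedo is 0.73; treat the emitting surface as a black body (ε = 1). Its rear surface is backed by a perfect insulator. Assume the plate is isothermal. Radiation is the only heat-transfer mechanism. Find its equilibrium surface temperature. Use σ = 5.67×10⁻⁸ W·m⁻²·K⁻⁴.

At equilibrium, absorbed power = emitted power.
Absorbing cross-section = A = 1.750 m²; emitting surface = A = 1.750 m² (ratio 1).
(1−a)S·A_cross = εσ·A_surf·T⁴  ⇒  T⁴ = (1−a)S/(1σ).
T⁴ = 0.270·900/(1·5.67×10⁻⁸) = 4.286×10⁹ K⁴.
T = (4.286×10⁹)^(1/4).

T ≈ 256 K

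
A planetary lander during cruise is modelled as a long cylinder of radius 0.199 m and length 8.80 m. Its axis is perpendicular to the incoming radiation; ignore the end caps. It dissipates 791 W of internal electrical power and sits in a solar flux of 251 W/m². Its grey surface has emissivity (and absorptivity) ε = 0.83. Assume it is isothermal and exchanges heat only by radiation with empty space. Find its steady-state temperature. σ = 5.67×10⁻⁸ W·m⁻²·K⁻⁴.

At steady state, absorbed solar power + internal power = radiated power.
Absorbed: α·S·A_cross = 0.83·251·3.502 = 729.7 W (cross-section 2rL).
Total input = 729.7 + 791 = 1521 W.
Radiated: εσ·A_surf·T⁴ with A_surf = 2πrL = 11.00 m².
T⁴ = 1521/(0.83·5.67×10⁻⁸·11.00) = 2.937×10⁹ K⁴.

T ≈ 233 K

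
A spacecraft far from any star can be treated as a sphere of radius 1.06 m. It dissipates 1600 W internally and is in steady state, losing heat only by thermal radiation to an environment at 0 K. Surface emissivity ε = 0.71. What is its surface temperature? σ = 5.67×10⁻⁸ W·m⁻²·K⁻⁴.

Steady state: internal power = radiated power, P = εσA T⁴.
Radiating area A = 4πr² = 14.12 m².
T⁴ = P/(εσA) = 1600/(0.71·5.67×10⁻⁸·14.12) = 2.815×10⁹ K⁴.
T = (2.815×10⁹)^(1/4).

T ≈ 230 K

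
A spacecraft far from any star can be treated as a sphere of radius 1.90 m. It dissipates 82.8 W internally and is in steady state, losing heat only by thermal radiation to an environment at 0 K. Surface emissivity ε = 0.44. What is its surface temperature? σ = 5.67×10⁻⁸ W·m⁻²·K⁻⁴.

Steady state: internal power = radiated power, P = εσA T⁴.
Radiating area A = 4πr² = 45.36 m².
T⁴ = P/(εσA) = 82.8/(0.44·5.67×10⁻⁸·45.36) = 7.316×10⁷ K⁴.
T = (7.316×10⁷)^(1/4).

T ≈ 92.5 K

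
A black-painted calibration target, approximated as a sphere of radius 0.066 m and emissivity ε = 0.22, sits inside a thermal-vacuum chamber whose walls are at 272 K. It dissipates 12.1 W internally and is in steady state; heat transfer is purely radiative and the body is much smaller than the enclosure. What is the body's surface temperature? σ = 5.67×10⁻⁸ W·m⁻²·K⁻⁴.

T ≈ 390 K

For a small grey body in a large enclosure, net radiated power = εσA(T⁴ − T_w⁴).
Steady state: P = εσA(T⁴ − T_w⁴) with A = 4πr² = 0.05474 m².
T⁴ = P/(εσA) + T_w⁴ = 12.1/(0.22·5.67×10⁻⁸·0.05474) + (272)⁴
    = 1.772×10¹⁰ + 5.474×10⁹ = 2.319×10¹⁰ K⁴.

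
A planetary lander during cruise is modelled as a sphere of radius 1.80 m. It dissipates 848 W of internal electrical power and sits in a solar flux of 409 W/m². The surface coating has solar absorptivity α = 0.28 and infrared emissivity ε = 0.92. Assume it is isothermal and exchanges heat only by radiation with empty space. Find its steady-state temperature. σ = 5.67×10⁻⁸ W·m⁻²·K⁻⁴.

T ≈ 175 K

At steady state, absorbed solar power + internal power = radiated power.
Absorbed: α·S·A_cross = 0.28·409·10.18 = 1166 W (cross-section πr²).
Total input = 1166 + 848 = 2014 W.
Radiated: εσ·A_surf·T⁴ with A_surf = 4πr² = 40.72 m².
T⁴ = 2014/(0.92·5.67×10⁻⁸·40.72) = 9.481×10⁸ K⁴.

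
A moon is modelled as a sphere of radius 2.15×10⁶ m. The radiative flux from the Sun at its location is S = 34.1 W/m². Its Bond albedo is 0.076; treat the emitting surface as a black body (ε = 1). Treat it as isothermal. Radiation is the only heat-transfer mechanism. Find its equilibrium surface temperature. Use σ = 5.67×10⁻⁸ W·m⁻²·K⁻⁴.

T ≈ 109 K

At equilibrium, absorbed power = emitted power.
Absorbing cross-section = πr² = 1.452×10¹³ m²; emitting surface = 4πr² = 5.809×10¹³ m² (ratio 4).
(1−a)S·A_cross = εσ·A_surf·T⁴  ⇒  T⁴ = (1−a)S/(4σ).
T⁴ = 0.924·34.1/(4·5.67×10⁻⁸) = 1.389×10⁸ K⁴.
T = (1.389×10⁸)^(1/4).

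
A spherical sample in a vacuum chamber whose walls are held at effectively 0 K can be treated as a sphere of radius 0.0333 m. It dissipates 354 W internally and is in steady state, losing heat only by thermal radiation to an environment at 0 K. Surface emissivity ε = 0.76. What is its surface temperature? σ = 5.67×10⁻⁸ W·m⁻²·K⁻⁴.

T ≈ 876 K

Steady state: internal power = radiated power, P = εσA T⁴.
Radiating area A = 4πr² = 0.01393 m².
T⁴ = P/(εσA) = 354/(0.76·5.67×10⁻⁸·0.01393) = 5.895×10¹¹ K⁴.
T = (5.895×10¹¹)^(1/4).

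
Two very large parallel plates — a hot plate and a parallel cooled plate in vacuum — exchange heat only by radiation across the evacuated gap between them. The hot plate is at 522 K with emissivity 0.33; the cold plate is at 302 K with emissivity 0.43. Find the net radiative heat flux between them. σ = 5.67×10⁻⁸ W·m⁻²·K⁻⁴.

For two infinite grey parallel plates, q = σ(T₁⁴ − T₂⁴)/(1/ε₁ + 1/ε₂ − 1).
T₁⁴ − T₂⁴ = 7.425×10¹⁰ − 8.318×10⁹ = 6.593×10¹⁰ K⁴.
1/ε₁ + 1/ε₂ − 1 = 3.030 + 2.326 − 1 = 4.356.
q = 5.67×10⁻⁸ × 6.593×10¹⁰ / 4.356.

q ≈ 858 W/m²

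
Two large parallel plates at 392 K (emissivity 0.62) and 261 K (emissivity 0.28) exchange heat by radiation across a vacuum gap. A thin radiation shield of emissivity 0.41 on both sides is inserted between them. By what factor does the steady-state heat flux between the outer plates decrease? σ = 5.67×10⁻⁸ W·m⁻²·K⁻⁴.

factor ≈ 1.93

Without shield: q₀ = σΔ(T⁴)/(1/ε₁+1/ε₂−1) with denominator 4.184.
With shield the two gaps are in series; the resistances add: (1/ε₁+1/ε_s−1)+(1/ε_s+1/ε₂−1) = 3.052+5.010 = 8.062.
Heat-flux ratio q₀/q = 8.062/4.184.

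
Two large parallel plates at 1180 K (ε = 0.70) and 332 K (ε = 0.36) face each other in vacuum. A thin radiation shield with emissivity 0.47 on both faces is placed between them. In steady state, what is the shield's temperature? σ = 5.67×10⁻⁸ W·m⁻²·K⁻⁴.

T_s ≈ 1040 K

In steady state the net flux on the hot side equals that on the cold side.
σ(T₁⁴−T_s⁴)/D₁ = σ(T_s⁴−T₂⁴)/D₂, with D₁ = 1/ε₁+1/ε_s−1 = 2.556, D₂ = 1/ε_s+1/ε₂−1 = 3.905.
Solve for T_s⁴: T_s⁴ = (D₂·T₁⁴ + D₁·T₂⁴)/(D₁+D₂) = 1.177×10¹² K⁴.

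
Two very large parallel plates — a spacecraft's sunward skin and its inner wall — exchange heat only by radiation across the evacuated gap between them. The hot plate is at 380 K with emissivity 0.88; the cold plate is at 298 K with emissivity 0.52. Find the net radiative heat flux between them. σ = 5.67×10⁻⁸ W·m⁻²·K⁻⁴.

q ≈ 357 W/m²

For two infinite grey parallel plates, q = σ(T₁⁴ − T₂⁴)/(1/ε₁ + 1/ε₂ − 1).
T₁⁴ − T₂⁴ = 2.085×10¹⁰ − 7.886×10⁹ = 1.297×10¹⁰ K⁴.
1/ε₁ + 1/ε₂ − 1 = 1.136 + 1.923 − 1 = 2.059.
q = 5.67×10⁻⁸ × 1.297×10¹⁰ / 2.059.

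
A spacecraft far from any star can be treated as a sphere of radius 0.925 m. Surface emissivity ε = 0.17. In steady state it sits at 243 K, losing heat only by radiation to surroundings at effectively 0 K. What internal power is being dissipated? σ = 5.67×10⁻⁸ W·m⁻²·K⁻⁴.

P ≈ 361 W

Steady state: P = εσA T⁴.
A = 4πr² = 10.75 m²; T⁴ = (243)⁴ = 3.487×10⁹ K⁴.
P = 0.17 × 5.67×10⁻⁸ × 10.75 × 3.487×10⁹.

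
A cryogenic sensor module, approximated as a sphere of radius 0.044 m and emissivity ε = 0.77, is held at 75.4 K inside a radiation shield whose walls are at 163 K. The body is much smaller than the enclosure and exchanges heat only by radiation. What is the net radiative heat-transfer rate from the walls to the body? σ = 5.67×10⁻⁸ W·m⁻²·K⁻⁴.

For a small grey body in a large enclosure: P_net = εσA(T_body⁴ − T_wall⁴).
A = 4πr² = 0.02433 m²; T_body⁴ − T_wall⁴ = 3.232×10⁷ − 7.059×10⁸ = -6.736×10⁸ K⁴.
|P_net| = 0.77·5.67×10⁻⁸·0.02433·6.736×10⁸.

P_net ≈ 0.715 W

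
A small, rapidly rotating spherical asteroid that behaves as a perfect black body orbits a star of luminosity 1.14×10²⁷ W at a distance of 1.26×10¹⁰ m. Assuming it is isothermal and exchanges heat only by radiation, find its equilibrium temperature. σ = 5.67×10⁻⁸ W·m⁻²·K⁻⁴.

T ≈ 1260 K

First find the stellar flux at distance d: S = L/(4πd²) = 1.14×10²⁷/(4π·(1.26×10¹⁰)²) = 5.714×10⁵ W/m².
For an isothermal sphere, absorbed (1−a)S·πr² = emitted σ·4πr²·T⁴, so T⁴ = (1−a)S/(4σ).
T⁴ = 1.00·5.714×10⁵/(4·5.67×10⁻⁸) = 2.519×10¹² K⁴.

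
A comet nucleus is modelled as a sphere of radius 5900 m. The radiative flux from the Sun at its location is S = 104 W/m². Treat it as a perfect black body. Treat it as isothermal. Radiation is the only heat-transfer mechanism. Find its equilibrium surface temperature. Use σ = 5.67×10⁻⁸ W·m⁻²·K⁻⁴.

At equilibrium, absorbed power = emitted power.
Absorbing cross-section = πr² = 1.094×10⁸ m²; emitting surface = 4πr² = 4.374×10⁸ m² (ratio 4).
S·A_cross = εσ·A_surf·T⁴  ⇒  T⁴ = S/(4σ).
T⁴ = 1.00·104/(4·5.67×10⁻⁸) = 4.586×10⁸ K⁴.
T = (4.586×10⁸)^(1/4).

T ≈ 146 K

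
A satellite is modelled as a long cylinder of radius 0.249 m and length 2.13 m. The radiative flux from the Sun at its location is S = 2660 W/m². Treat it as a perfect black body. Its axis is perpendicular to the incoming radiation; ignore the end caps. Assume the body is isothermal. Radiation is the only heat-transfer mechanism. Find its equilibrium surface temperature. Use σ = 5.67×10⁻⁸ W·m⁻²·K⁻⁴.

At equilibrium, absorbed power = emitted power.
Absorbing cross-section = 2rL = 1.061 m²; emitting surface = 2πrL = 3.332 m² (ratio π).
S·A_cross = εσ·A_surf·T⁴  ⇒  T⁴ = S/(πσ).
T⁴ = 1.00·2660/(π·5.67×10⁻⁸) = 1.493×10¹⁰ K⁴.
T = (1.493×10¹⁰)^(1/4).

T ≈ 350 K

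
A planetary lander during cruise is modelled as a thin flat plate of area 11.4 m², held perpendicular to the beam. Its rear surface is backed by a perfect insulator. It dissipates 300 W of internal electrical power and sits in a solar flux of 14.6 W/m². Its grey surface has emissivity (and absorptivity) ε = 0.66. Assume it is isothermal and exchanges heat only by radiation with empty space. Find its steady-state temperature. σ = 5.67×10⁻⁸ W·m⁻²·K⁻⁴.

T ≈ 176 K

At steady state, absorbed solar power + internal power = radiated power.
Absorbed: α·S·A_cross = 0.66·14.6·11.40 = 109.9 W (cross-section A).
Total input = 109.9 + 300 = 409.9 W.
Radiated: εσ·A_surf·T⁴ with A_surf = A = 11.40 m².
T⁴ = 409.9/(0.66·5.67×10⁻⁸·11.40) = 9.607×10⁸ K⁴.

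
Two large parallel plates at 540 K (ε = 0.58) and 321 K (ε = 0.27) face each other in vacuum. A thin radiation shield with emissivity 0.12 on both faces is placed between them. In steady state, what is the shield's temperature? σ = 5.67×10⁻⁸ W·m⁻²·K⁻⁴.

In steady state the net flux on the hot side equals that on the cold side.
σ(T₁⁴−T_s⁴)/D₁ = σ(T_s⁴−T₂⁴)/D₂, with D₁ = 1/ε₁+1/ε_s−1 = 9.057, D₂ = 1/ε_s+1/ε₂−1 = 11.04.
Solve for T_s⁴: T_s⁴ = (D₂·T₁⁴ + D₁·T₂⁴)/(D₁+D₂) = 5.149×10¹⁰ K⁴.

T_s ≈ 476 K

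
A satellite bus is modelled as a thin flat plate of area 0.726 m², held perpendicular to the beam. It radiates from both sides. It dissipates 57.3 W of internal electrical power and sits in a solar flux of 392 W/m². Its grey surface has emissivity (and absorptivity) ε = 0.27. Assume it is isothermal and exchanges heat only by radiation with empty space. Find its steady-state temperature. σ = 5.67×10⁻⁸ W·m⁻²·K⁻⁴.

T ≈ 279 K

At steady state, absorbed solar power + internal power = radiated power.
Absorbed: α·S·A_cross = 0.27·392·0.7260 = 76.84 W (cross-section A).
Total input = 76.84 + 57.3 = 134.1 W.
Radiated: εσ·A_surf·T⁴ with A_surf = 2A = 1.452 m².
T⁴ = 134.1/(0.27·5.67×10⁻⁸·1.452) = 6.035×10⁹ K⁴.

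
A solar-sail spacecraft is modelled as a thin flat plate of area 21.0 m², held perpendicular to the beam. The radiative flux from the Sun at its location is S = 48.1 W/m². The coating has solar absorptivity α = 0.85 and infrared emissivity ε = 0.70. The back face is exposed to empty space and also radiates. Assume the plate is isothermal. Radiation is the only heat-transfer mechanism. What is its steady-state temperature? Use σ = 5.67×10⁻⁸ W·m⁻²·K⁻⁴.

At equilibrium, absorbed power = emitted power.
Absorbing cross-section = A = 21.00 m²; emitting surface = 2A = 42.00 m² (ratio 2).
αS·A_cross = εσ·A_surf·T⁴  ⇒  T⁴ = αS/(ε·2σ).
T⁴ = 0.850·48.1/(0.70·2·5.67×10⁻⁸) = 5.151×10⁸ K⁴.
T = (5.151×10⁸)^(1/4).

T ≈ 151 K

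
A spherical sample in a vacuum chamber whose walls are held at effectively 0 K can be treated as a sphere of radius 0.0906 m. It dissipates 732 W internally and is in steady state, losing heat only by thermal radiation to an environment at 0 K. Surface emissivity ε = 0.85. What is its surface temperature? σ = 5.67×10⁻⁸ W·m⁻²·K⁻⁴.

Steady state: internal power = radiated power, P = εσA T⁴.
Radiating area A = 4πr² = 0.1031 m².
T⁴ = P/(εσA) = 732/(0.85·5.67×10⁻⁸·0.1031) = 1.472×10¹¹ K⁴.
T = (1.472×10¹¹)^(1/4).

T ≈ 619 K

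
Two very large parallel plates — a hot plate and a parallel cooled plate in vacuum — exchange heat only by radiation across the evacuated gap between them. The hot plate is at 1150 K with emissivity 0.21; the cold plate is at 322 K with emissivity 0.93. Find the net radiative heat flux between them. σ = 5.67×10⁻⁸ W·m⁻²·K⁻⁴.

For two infinite grey parallel plates, q = σ(T₁⁴ − T₂⁴)/(1/ε₁ + 1/ε₂ − 1).
T₁⁴ − T₂⁴ = 1.749×10¹² − 1.075×10¹⁰ = 1.738×10¹² K⁴.
1/ε₁ + 1/ε₂ − 1 = 4.762 + 1.075 − 1 = 4.837.
q = 5.67×10⁻⁸ × 1.738×10¹² / 4.837.

q ≈ 20400 W/m²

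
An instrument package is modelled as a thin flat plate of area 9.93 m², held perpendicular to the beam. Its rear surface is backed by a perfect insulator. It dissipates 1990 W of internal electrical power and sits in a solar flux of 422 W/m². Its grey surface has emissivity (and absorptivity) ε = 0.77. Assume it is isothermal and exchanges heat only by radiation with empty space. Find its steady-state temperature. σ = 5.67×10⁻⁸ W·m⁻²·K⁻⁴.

At steady state, absorbed solar power + internal power = radiated power.
Absorbed: α·S·A_cross = 0.77·422·9.930 = 3227 W (cross-section A).
Total input = 3227 + 1990 = 5217 W.
Radiated: εσ·A_surf·T⁴ with A_surf = A = 9.930 m².
T⁴ = 5217/(0.77·5.67×10⁻⁸·9.930) = 1.203×10¹⁰ K⁴.

T ≈ 331 K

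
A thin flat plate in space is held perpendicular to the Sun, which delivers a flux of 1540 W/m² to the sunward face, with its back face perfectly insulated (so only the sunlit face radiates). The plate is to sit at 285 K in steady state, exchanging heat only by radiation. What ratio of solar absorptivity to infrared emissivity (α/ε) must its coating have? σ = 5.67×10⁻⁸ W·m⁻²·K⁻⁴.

α/ε ≈ 0.243

Balance: αS·A = εσ·1A·T⁴ ⇒ α/ε = σT⁴/S.
α/ε = 5.67×10⁻⁸·(285)⁴/1540 = 5.67×10⁻⁸·6.598×10⁹/1540.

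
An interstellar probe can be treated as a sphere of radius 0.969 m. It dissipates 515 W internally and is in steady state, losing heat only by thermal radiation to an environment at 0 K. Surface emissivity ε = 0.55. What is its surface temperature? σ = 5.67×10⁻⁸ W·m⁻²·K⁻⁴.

Steady state: internal power = radiated power, P = εσA T⁴.
Radiating area A = 4πr² = 11.80 m².
T⁴ = P/(εσA) = 515/(0.55·5.67×10⁻⁸·11.80) = 1.400×10⁹ K⁴.
T = (1.400×10⁹)^(1/4).

T ≈ 193 K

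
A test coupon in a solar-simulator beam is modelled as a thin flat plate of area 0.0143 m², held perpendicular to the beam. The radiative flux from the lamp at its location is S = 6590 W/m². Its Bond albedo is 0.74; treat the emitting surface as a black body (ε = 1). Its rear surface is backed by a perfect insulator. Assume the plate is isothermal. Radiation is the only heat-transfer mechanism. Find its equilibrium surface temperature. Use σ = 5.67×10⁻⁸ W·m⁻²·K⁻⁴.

At equilibrium, absorbed power = emitted power.
Absorbing cross-section = A = 0.01430 m²; emitting surface = A = 0.01430 m² (ratio 1).
(1−a)S·A_cross = εσ·A_surf·T⁴  ⇒  T⁴ = (1−a)S/(1σ).
T⁴ = 0.260·6590/(1·5.67×10⁻⁸) = 3.022×10¹⁰ K⁴.
T = (3.022×10¹⁰)^(1/4).

T ≈ 417 K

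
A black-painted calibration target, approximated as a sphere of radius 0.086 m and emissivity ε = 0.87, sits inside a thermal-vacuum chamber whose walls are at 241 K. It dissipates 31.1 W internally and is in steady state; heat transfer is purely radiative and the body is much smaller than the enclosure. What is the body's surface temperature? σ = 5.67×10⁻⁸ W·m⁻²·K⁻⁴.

For a small grey body in a large enclosure, net radiated power = εσA(T⁴ − T_w⁴).
Steady state: P = εσA(T⁴ − T_w⁴) with A = 4πr² = 0.09294 m².
T⁴ = P/(εσA) + T_w⁴ = 31.1/(0.87·5.67×10⁻⁸·0.09294) + (241)⁴
    = 6.783×10⁹ + 3.373×10⁹ = 1.016×10¹⁰ K⁴.

T ≈ 317 K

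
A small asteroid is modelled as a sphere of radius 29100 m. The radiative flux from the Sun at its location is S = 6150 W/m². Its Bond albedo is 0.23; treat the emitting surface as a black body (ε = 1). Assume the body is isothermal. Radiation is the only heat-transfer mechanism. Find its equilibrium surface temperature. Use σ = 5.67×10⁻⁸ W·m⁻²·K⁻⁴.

At equilibrium, absorbed power = emitted power.
Absorbing cross-section = πr² = 2.660×10⁹ m²; emitting surface = 4πr² = 1.064×10¹⁰ m² (ratio 4).
(1−a)S·A_cross = εσ·A_surf·T⁴  ⇒  T⁴ = (1−a)S/(4σ).
T⁴ = 0.770·6150/(4·5.67×10⁻⁸) = 2.088×10¹⁰ K⁴.
T = (2.088×10¹⁰)^(1/4).

T ≈ 380 K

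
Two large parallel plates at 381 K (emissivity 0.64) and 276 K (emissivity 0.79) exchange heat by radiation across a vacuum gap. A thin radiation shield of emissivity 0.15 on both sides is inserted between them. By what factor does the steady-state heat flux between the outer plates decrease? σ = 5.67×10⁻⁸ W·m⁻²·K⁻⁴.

factor ≈ 7.75

Without shield: q₀ = σΔ(T⁴)/(1/ε₁+1/ε₂−1) with denominator 1.828.
With shield the two gaps are in series; the resistances add: (1/ε₁+1/ε_s−1)+(1/ε_s+1/ε₂−1) = 7.229+6.932 = 14.16.
Heat-flux ratio q₀/q = 14.16/1.828.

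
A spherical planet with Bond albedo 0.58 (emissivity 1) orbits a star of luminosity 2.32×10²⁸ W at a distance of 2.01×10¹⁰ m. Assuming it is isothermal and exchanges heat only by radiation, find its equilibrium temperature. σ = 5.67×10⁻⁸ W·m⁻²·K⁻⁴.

T ≈ 1710 K

First find the stellar flux at distance d: S = L/(4πd²) = 2.32×10²⁸/(4π·(2.01×10¹⁰)²) = 4.570×10⁶ W/m².
For an isothermal sphere, absorbed (1−a)S·πr² = emitted σ·4πr²·T⁴, so T⁴ = (1−a)S/(4σ).
T⁴ = 0.420·4.570×10⁶/(4·5.67×10⁻⁸) = 8.462×10¹² K⁴.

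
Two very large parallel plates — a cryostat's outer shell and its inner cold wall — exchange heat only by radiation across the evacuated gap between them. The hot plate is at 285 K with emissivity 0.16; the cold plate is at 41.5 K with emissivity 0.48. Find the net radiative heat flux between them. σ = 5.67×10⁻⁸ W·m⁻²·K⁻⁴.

q ≈ 51.0 W/m²

For two infinite grey parallel plates, q = σ(T₁⁴ − T₂⁴)/(1/ε₁ + 1/ε₂ − 1).
T₁⁴ − T₂⁴ = 6.598×10⁹ − 2.966×10⁶ = 6.595×10⁹ K⁴.
1/ε₁ + 1/ε₂ − 1 = 6.250 + 2.083 − 1 = 7.333.
q = 5.67×10⁻⁸ × 6.595×10⁹ / 7.333.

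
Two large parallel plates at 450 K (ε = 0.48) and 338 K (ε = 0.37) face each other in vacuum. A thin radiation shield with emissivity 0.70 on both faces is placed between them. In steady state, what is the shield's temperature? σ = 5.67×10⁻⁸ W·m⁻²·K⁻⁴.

T_s ≈ 411 K

In steady state the net flux on the hot side equals that on the cold side.
σ(T₁⁴−T_s⁴)/D₁ = σ(T_s⁴−T₂⁴)/D₂, with D₁ = 1/ε₁+1/ε_s−1 = 2.512, D₂ = 1/ε_s+1/ε₂−1 = 3.131.
Solve for T_s⁴: T_s⁴ = (D₂·T₁⁴ + D₁·T₂⁴)/(D₁+D₂) = 2.856×10¹⁰ K⁴.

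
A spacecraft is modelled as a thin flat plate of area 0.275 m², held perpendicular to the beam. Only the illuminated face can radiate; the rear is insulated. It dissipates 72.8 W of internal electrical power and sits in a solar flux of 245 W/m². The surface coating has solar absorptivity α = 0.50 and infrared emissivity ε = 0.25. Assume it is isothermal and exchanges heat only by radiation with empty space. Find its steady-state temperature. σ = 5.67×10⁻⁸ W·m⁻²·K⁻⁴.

At steady state, absorbed solar power + internal power = radiated power.
Absorbed: α·S·A_cross = 0.50·245·0.2750 = 33.69 W (cross-section A).
Total input = 33.69 + 72.8 = 106.5 W.
Radiated: εσ·A_surf·T⁴ with A_surf = A = 0.2750 m².
T⁴ = 106.5/(0.25·5.67×10⁻⁸·0.2750) = 2.732×10¹⁰ K⁴.

T ≈ 407 K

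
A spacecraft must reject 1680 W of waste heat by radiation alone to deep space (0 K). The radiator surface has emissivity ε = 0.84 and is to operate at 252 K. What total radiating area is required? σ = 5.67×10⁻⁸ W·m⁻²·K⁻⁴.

P = εσA T⁴ ⇒ A = P/(εσT⁴).
T⁴ = 4.033×10⁹ K⁴.
A = 1680/(0.84 × 5.67×10⁻⁸ × 4.033×10⁹).

A ≈ 8.75 m²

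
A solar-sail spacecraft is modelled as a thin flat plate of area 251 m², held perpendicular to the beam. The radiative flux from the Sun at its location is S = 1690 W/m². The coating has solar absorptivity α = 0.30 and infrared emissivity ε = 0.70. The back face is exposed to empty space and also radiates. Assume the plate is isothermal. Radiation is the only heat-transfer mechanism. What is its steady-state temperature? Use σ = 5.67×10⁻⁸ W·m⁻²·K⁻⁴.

T ≈ 283 K

At equilibrium, absorbed power = emitted power.
Absorbing cross-section = A = 251.0 m²; emitting surface = 2A = 502.0 m² (ratio 2).
αS·A_cross = εσ·A_surf·T⁴  ⇒  T⁴ = αS/(ε·2σ).
T⁴ = 0.300·1690/(0.70·2·5.67×10⁻⁸) = 6.387×10⁹ K⁴.
T = (6.387×10⁹)^(1/4).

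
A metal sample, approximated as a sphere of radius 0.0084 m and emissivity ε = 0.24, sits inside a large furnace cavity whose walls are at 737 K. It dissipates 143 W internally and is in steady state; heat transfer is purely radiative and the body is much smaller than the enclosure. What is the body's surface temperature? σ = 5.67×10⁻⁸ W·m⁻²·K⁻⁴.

T ≈ 1870 K

For a small grey body in a large enclosure, net radiated power = εσA(T⁴ − T_w⁴).
Steady state: P = εσA(T⁴ − T_w⁴) with A = 4πr² = 8.867×10⁻⁴ m².
T⁴ = P/(εσA) + T_w⁴ = 143/(0.24·5.67×10⁻⁸·8.867×10⁻⁴) + (737)⁴
    = 1.185×10¹³ + 2.950×10¹¹ = 1.215×10¹³ K⁴.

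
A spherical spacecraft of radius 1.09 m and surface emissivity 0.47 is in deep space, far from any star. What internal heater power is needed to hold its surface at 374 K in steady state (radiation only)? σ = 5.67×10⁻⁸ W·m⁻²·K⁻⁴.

P ≈ 7780 W

P = εσ·4πr²·T⁴.
4πr² = 14.93 m²; T⁴ = 1.957×10¹⁰ K⁴.
P = 0.47·5.67×10⁻⁸·14.93·1.957×10¹⁰.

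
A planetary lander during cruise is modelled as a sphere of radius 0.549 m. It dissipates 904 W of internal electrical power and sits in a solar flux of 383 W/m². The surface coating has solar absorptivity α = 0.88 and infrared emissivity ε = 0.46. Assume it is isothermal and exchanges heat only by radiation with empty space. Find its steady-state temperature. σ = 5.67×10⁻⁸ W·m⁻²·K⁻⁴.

At steady state, absorbed solar power + internal power = radiated power.
Absorbed: α·S·A_cross = 0.88·383·0.9469 = 319.1 W (cross-section πr²).
Total input = 319.1 + 904 = 1223 W.
Radiated: εσ·A_surf·T⁴ with A_surf = 4πr² = 3.788 m².
T⁴ = 1223/(0.46·5.67×10⁻⁸·3.788) = 1.238×10¹⁰ K⁴.

T ≈ 334 K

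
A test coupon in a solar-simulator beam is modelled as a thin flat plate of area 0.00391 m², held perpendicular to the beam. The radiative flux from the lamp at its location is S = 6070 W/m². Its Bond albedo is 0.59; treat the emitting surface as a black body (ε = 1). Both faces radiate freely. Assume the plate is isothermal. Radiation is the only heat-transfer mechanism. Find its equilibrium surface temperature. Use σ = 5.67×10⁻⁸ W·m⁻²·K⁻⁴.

T ≈ 385 K

At equilibrium, absorbed power = emitted power.
Absorbing cross-section = A = 0.003910 m²; emitting surface = 2A = 0.007820 m² (ratio 2).
(1−a)S·A_cross = εσ·A_surf·T⁴  ⇒  T⁴ = (1−a)S/(2σ).
T⁴ = 0.410·6070/(2·5.67×10⁻⁸) = 2.195×10¹⁰ K⁴.
T = (2.195×10¹⁰)^(1/4).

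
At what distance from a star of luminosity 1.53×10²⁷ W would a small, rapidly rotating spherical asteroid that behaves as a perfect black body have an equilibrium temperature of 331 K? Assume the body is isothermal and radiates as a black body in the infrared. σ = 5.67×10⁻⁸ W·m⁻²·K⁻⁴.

d ≈ 2.11×10¹¹ m

For an isothermal black-emitting sphere, (1−a)S·πr² = σ·4πr²·T⁴ ⇒ S = 4σT⁴/(1−a).
S = 4·5.67×10⁻⁸·(331)⁴/1.00 = 2722 W/m².
Flux falls as S = L/(4πd²), so d = √(L/(4πS)) = √(1.53×10²⁷/(4π·2722)).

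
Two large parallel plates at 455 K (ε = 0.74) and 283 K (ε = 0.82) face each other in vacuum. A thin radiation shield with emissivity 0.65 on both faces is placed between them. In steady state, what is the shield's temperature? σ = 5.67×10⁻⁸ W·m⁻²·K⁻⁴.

In steady state the net flux on the hot side equals that on the cold side.
σ(T₁⁴−T_s⁴)/D₁ = σ(T_s⁴−T₂⁴)/D₂, with D₁ = 1/ε₁+1/ε_s−1 = 1.890, D₂ = 1/ε_s+1/ε₂−1 = 1.758.
Solve for T_s⁴: T_s⁴ = (D₂·T₁⁴ + D₁·T₂⁴)/(D₁+D₂) = 2.398×10¹⁰ K⁴.

T_s ≈ 394 K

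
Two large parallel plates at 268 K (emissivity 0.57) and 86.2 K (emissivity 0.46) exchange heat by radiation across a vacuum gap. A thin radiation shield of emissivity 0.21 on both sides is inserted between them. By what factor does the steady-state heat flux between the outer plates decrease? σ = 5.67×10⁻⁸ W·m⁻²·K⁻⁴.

Without shield: q₀ = σΔ(T⁴)/(1/ε₁+1/ε₂−1) with denominator 2.928.
With shield the two gaps are in series; the resistances add: (1/ε₁+1/ε_s−1)+(1/ε_s+1/ε₂−1) = 5.516+5.936 = 11.45.
Heat-flux ratio q₀/q = 11.45/2.928.

factor ≈ 3.91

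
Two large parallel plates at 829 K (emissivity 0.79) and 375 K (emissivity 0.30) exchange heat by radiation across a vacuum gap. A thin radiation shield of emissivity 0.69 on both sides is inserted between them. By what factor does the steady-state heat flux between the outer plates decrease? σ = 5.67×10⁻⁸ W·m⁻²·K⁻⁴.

Without shield: q₀ = σΔ(T⁴)/(1/ε₁+1/ε₂−1) with denominator 3.599.
With shield the two gaps are in series; the resistances add: (1/ε₁+1/ε_s−1)+(1/ε_s+1/ε₂−1) = 1.715+3.783 = 5.498.
Heat-flux ratio q₀/q = 5.498/3.599.

factor ≈ 1.53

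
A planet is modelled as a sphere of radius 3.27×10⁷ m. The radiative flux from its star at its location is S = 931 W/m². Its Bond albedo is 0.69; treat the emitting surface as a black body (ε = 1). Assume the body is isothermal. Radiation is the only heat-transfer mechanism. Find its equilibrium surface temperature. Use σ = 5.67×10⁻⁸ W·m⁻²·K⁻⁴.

T ≈ 189 K

At equilibrium, absorbed power = emitted power.
Absorbing cross-section = πr² = 3.359×10¹⁵ m²; emitting surface = 4πr² = 1.344×10¹⁶ m² (ratio 4).
(1−a)S·A_cross = εσ·A_surf·T⁴  ⇒  T⁴ = (1−a)S/(4σ).
T⁴ = 0.310·931/(4·5.67×10⁻⁸) = 1.273×10⁹ K⁴.
T = (1.273×10⁹)^(1/4).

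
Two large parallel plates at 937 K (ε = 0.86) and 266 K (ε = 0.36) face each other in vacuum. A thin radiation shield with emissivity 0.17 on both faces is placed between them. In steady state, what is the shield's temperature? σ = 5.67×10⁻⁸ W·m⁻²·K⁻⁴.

In steady state the net flux on the hot side equals that on the cold side.
σ(T₁⁴−T_s⁴)/D₁ = σ(T_s⁴−T₂⁴)/D₂, with D₁ = 1/ε₁+1/ε_s−1 = 6.045, D₂ = 1/ε_s+1/ε₂−1 = 7.660.
Solve for T_s⁴: T_s⁴ = (D₂·T₁⁴ + D₁·T₂⁴)/(D₁+D₂) = 4.330×10¹¹ K⁴.

T_s ≈ 811 K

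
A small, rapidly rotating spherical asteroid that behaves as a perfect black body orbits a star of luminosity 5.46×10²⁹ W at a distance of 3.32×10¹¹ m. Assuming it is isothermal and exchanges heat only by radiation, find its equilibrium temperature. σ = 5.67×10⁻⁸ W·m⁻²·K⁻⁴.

T ≈ 1150 K

First find the stellar flux at distance d: S = L/(4πd²) = 5.46×10²⁹/(4π·(3.32×10¹¹)²) = 3.942×10⁵ W/m².
For an isothermal sphere, absorbed (1−a)S·πr² = emitted σ·4πr²·T⁴, so T⁴ = (1−a)S/(4σ).
T⁴ = 1.00·3.942×10⁵/(4·5.67×10⁻⁸) = 1.738×10¹² K⁴.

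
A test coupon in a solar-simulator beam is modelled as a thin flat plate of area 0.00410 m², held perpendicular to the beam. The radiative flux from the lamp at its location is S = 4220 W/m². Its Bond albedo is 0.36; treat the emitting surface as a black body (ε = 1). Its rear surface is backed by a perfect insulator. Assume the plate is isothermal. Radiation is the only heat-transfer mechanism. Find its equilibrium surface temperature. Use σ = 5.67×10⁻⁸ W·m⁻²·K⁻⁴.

T ≈ 467 K

At equilibrium, absorbed power = emitted power.
Absorbing cross-section = A = 0.004100 m²; emitting surface = A = 0.004100 m² (ratio 1).
(1−a)S·A_cross = εσ·A_surf·T⁴  ⇒  T⁴ = (1−a)S/(1σ).
T⁴ = 0.640·4220/(1·5.67×10⁻⁸) = 4.763×10¹⁰ K⁴.
T = (4.763×10¹⁰)^(1/4).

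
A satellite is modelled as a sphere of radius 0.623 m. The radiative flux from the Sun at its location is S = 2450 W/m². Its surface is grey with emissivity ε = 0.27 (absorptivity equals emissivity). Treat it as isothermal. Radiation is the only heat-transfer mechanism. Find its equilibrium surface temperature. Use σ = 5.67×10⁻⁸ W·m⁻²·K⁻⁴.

At equilibrium, absorbed power = emitted power.
Absorbing cross-section = πr² = 1.219 m²; emitting surface = 4πr² = 4.877 m² (ratio 4).
εS·A_cross = εσ·A_surf·T⁴  ⇒  T⁴ = S/(4σ)   (ε cancels).
T⁴ = 2450/(4·5.67×10⁻⁸) = 1.080×10¹⁰ K⁴.
T = (1.080×10¹⁰)^(1/4).

T ≈ 322 K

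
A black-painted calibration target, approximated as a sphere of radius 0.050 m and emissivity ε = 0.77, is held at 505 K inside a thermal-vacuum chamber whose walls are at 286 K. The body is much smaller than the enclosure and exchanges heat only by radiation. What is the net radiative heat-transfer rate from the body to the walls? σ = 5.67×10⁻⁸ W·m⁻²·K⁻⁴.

For a small grey body in a large enclosure: P_net = εσA(T_body⁴ − T_wall⁴).
A = 4πr² = 0.03142 m²; T_body⁴ − T_wall⁴ = 6.504×10¹⁰ − 6.691×10⁹ = 5.835×10¹⁰ K⁴.
|P_net| = 0.77·5.67×10⁻⁸·0.03142·5.835×10¹⁰.

P_net ≈ 80.0 W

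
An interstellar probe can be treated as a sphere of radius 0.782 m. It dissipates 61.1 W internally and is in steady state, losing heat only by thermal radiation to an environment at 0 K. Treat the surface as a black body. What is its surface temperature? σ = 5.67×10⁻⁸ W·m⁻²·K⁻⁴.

T ≈ 109 K

Steady state: internal power = radiated power, P = εσA T⁴.
Radiating area A = 4πr² = 7.685 m².
T⁴ = P/(εσA) = 61.1/(1.0·5.67×10⁻⁸·7.685) = 1.402×10⁸ K⁴.
T = (1.402×10⁸)^(1/4).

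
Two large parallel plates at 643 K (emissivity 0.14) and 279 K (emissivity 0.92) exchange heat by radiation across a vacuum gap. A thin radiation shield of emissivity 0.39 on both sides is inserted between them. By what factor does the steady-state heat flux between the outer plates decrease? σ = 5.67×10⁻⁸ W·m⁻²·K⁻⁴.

factor ≈ 1.57

Without shield: q₀ = σΔ(T⁴)/(1/ε₁+1/ε₂−1) with denominator 7.230.
With shield the two gaps are in series; the resistances add: (1/ε₁+1/ε_s−1)+(1/ε_s+1/ε₂−1) = 8.707+2.651 = 11.36.
Heat-flux ratio q₀/q = 11.36/7.230.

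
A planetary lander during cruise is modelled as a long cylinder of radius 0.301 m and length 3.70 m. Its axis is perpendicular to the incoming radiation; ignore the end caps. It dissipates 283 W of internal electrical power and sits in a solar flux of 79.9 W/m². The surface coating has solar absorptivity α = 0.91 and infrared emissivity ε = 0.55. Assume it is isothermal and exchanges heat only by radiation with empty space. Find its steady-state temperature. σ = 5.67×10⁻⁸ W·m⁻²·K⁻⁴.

T ≈ 212 K

At steady state, absorbed solar power + internal power = radiated power.
Absorbed: α·S·A_cross = 0.91·79.9·2.227 = 162.0 W (cross-section 2rL).
Total input = 162.0 + 283 = 445.0 W.
Radiated: εσ·A_surf·T⁴ with A_surf = 2πrL = 6.998 m².
T⁴ = 445.0/(0.55·5.67×10⁻⁸·6.998) = 2.039×10⁹ K⁴.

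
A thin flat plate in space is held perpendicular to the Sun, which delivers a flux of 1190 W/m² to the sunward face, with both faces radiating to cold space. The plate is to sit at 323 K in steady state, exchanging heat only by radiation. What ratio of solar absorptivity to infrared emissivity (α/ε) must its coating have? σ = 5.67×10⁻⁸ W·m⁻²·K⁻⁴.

Balance: αS·A = εσ·2A·T⁴ ⇒ α/ε = 2σT⁴/S.
α/ε = 2·5.67×10⁻⁸·(323)⁴/1190 = 2·5.67×10⁻⁸·1.088×10¹⁰/1190.

α/ε ≈ 1.04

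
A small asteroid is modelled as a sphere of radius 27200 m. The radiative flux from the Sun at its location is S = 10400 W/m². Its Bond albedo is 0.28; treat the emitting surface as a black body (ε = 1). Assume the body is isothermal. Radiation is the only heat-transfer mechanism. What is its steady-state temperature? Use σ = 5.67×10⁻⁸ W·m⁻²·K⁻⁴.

T ≈ 426 K

At equilibrium, absorbed power = emitted power.
Absorbing cross-section = πr² = 2.324×10⁹ m²; emitting surface = 4πr² = 9.297×10⁹ m² (ratio 4).
(1−a)S·A_cross = εσ·A_surf·T⁴  ⇒  T⁴ = (1−a)S/(4σ).
T⁴ = 0.720·10400/(4·5.67×10⁻⁸) = 3.302×10¹⁰ K⁴.
T = (3.302×10¹⁰)^(1/4).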